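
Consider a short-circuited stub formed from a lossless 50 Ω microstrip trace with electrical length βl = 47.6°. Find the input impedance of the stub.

tan(βl) = 1.1
For a short-circuited stub, Z_in = jZ_0·tan(βl)

Z_in ≈ +j54.8 Ω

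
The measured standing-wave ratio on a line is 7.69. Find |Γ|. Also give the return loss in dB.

|Γ| ≈ 0.77; return loss ≈ 2.27 dB

|Γ| = (S − 1)/(S + 1) = (7.69 − 1)/(7.69 + 1) = 6.69/8.69
RL = −20·log₁₀|Γ| = −20·log₁₀(0.77)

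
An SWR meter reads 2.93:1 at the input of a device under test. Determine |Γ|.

|Γ| = (S − 1)/(S + 1) = (2.93 − 1)/(2.93 + 1) = 1.93/3.93

|Γ| ≈ 0.491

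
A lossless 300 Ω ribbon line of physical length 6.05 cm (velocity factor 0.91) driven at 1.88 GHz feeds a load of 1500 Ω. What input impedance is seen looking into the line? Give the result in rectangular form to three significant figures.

λ = v/f = 0.91·c / 1.88 GHz = 0.145 m
βl = 2π·l/λ = 2π × 0.417 = 150°
tan(βl) = tan(150°) = -0.578
Z_in = Z_0·(Z_L + jZ_0·tanβl)/(Z_0 + jZ_L·tanβl)
     = 300·(1500 − j173)/(300 − j866)

Z_in ≈ 214 + j445 Ω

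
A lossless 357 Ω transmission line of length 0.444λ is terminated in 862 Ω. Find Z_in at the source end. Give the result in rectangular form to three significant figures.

βl = 2π × 0.444 = 160°
tan(βl) = tan(160°) = -0.367
Z_in = Z_0·(Z_L + jZ_0·tanβl)/(Z_0 + jZ_L·tanβl)
     = 357·(862 − j131)/(357 − j316)

Z_in ≈ 548 + j354 Ω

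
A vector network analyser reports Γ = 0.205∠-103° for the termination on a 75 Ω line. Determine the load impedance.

Z_L ≈ 63.3 − j26.4 Ω

Z_L = Z_0·(1 + Γ)/(1 − Γ) = 75·(0.954 − j0.2)/(1.05 + j0.2)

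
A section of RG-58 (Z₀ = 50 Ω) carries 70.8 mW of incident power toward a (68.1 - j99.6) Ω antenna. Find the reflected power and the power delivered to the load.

P_reflected ≈ 30.4 mW; P_delivered ≈ 40.4 mW

|Γ| = |(18.1 − j99.6)/(118.1 − j99.6)| = 0.655
|Γ|² = 0.429
P_refl = |Γ|²·P_inc = 30.4 mW, P_del = (1 − |Γ|²)·P_inc = 40.4 mW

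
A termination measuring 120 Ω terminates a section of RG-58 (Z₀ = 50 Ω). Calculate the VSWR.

For a purely resistive load, VSWR = R_L/Z_0 or Z_0/R_L (whichever > 1) = 120/50

VSWR ≈ 2.4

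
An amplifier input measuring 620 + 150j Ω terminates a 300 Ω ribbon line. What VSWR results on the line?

Γ = (Z_L − Z_0)/(Z_L + Z_0) = (320 + j150)/(920 + j150)
|Γ| = 353/932 = 0.379
VSWR = (1 + |Γ|)/(1 − |Γ|) = 1.38/0.621

VSWR ≈ 2.22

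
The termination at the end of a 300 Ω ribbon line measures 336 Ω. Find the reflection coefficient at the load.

Γ = (Z_L − Z_0)/(Z_L + Z_0) = (336 − 300)/(336 + 300) = 36/636

Γ = 0.0566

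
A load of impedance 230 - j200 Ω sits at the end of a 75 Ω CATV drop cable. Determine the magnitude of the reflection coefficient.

Γ = (Z_L − Z_0)/(Z_L + Z_0) = (155 − j200)/(305 − j200)
|Γ| = 253/365

|Γ| ≈ 0.694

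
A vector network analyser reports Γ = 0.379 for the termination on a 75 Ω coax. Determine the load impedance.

Z_L ≈ 167 Ω

Z_L = Z_0·(1 + Γ)/(1 − Γ) = 75·(1.38)/(0.621)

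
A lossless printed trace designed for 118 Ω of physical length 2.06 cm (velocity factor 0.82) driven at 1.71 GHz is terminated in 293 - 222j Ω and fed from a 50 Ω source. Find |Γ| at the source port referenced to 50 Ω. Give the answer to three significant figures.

|Γ| ≈ 0.557

λ = v/f = 0.82·c / 1.71 GHz = 0.144 m
βl = 2π·l/λ = 2π × 0.143 = 51.6°
tan(βl) = 1.26
Z_in = Z_0·(Z_L + jZ_0·tanβl)/(Z_0 + jZ_L·tanβl) = 35.9 − j55.1 Ω
Γ_s = (Z_in − Z_s)/(Z_in + Z_s) = (-14.1 − j55.1)/(85.9 − j55.1), |Γ_s| = 0.557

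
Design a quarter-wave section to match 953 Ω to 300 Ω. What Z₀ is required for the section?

Z_qwt ≈ 535 Ω

Z_qwt = √(Z_0·R_L) = √(300 × 953) = √285900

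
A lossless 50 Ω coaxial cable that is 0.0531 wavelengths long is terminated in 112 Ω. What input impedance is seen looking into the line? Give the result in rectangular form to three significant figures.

Z_in ≈ 78.3 − j43.4 Ω

βl = 2π × 0.0531 = 19.1°
tan(βl) = tan(19.1°) = 0.347
Z_in = Z_0·(Z_L + jZ_0·tanβl)/(Z_0 + jZ_L·tanβl)
     = 50·(112 + j17.3)/(50 + j38.8)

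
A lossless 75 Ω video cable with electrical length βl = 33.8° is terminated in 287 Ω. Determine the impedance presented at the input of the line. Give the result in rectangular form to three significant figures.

tan(βl) = tan(33.8°) = 0.669
Z_in = Z_0·(Z_L + jZ_0·tanβl)/(Z_0 + jZ_L·tanβl)
     = 75·(287 + j50.2)/(75 + j192)

Z_in ≈ 55 − j90.6 Ω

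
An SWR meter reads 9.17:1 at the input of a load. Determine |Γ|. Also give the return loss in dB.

|Γ| ≈ 0.803; return loss ≈ 1.9 dB

|Γ| = (S − 1)/(S + 1) = (9.17 − 1)/(9.17 + 1) = 8.17/10.2
RL = −20·log₁₀|Γ| = −20·log₁₀(0.803)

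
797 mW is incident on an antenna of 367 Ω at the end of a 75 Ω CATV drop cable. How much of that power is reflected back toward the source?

Γ = (367 − 75)/(367 + 75) = 0.661
|Γ|² = 0.436
P_refl = |Γ|²·P_inc = 348 mW, P_del = (1 − |Γ|²)·P_inc = 449 mW

P_reflected ≈ 348 mW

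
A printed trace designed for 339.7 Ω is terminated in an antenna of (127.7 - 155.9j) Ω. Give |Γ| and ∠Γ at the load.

Γ = (Z_L − Z_0)/(Z_L + Z_0) = (-212 − j155.9)/(467.4 − j155.9)
|Γ| = 263/493 = 0.534

Γ ≈ 0.534 ∠ -125°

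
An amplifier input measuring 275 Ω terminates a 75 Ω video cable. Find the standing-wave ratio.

VSWR ≈ 3.67

Γ = (275 − 75)/(275 + 75) = 0.571
VSWR = (1 + 0.571)/(1 − 0.571)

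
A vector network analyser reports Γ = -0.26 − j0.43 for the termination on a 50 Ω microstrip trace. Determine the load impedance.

Z_L = Z_0·(1 + Γ)/(1 − Γ) = 50·(0.74 − j0.43)/(1.26 + j0.43)

Z_L ≈ 21.1 − j24.3 Ω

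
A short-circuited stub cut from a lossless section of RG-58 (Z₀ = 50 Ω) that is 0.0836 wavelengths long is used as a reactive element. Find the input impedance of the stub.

βl = 2π × 0.0836 = 30.1°
tan(βl) = 0.58
For a short-circuited stub, Z_in = jZ_0·tan(βl)

Z_in ≈ +j29 Ω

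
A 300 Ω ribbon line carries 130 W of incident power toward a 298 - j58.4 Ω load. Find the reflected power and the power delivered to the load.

|Γ| = |(-2 − j58.4)/(598 − j58.4)| = 0.0973
|Γ|² = 0.00946
P_refl = |Γ|²·P_inc = 1.23 W, P_del = (1 − |Γ|²)·P_inc = 129 W

P_reflected ≈ 1.23 W; P_delivered ≈ 129 W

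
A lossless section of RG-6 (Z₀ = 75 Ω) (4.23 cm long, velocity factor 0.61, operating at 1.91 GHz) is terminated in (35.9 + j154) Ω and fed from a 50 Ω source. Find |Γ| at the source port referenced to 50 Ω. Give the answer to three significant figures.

|Γ| ≈ 0.847

λ = v/f = 0.61·c / 1.91 GHz = 0.0958 m
βl = 2π·l/λ = 2π × 0.441 = 159°
tan(βl) = -0.385
Z_in = Z_0·(Z_L + jZ_0·tanβl)/(Z_0 + jZ_L·tanβl) = 12.7 + j71.2 Ω
Γ_s = (Z_in − Z_s)/(Z_in + Z_s) = (-37.3 + j71.2)/(62.7 + j71.2), |Γ_s| = 0.847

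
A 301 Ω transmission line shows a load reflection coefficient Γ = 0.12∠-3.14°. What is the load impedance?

Z_L ≈ 383 − j5.11 Ω

Z_L = Z_0·(1 + Γ)/(1 − Γ) = 301·(1.12 − j0.00657)/(0.88 + j0.00657)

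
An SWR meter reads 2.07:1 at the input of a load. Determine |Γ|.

|Γ| = (S − 1)/(S + 1) = (2.07 − 1)/(2.07 + 1) = 1.07/3.07

|Γ| ≈ 0.349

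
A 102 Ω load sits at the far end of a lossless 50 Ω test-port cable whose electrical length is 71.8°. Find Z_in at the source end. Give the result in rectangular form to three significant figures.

tan(βl) = tan(71.8°) = 3.04
Z_in = Z_0·(Z_L + jZ_0·tanβl)/(Z_0 + jZ_L·tanβl)
     = 50·(102 + j152)/(50 + j310)

Z_in ≈ 26.5 − j12.2 Ω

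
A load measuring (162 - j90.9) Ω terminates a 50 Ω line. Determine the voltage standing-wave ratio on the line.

Γ = (Z_L − Z_0)/(Z_L + Z_0) = (112 − j90.9)/(212 − j90.9)
|Γ| = 144/231 = 0.625
VSWR = (1 + |Γ|)/(1 − |Γ|) = 1.63/0.375

VSWR ≈ 4.34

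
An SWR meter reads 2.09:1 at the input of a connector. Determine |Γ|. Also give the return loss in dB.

|Γ| = (S − 1)/(S + 1) = (2.09 − 1)/(2.09 + 1) = 1.09/3.09
RL = −20·log₁₀|Γ| = −20·log₁₀(0.353)

|Γ| ≈ 0.353; return loss ≈ 9.05 dB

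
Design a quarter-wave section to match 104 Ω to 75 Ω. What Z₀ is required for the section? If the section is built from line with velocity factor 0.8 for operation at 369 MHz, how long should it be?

Z_qwt = √(Z_0·R_L) = √(75 × 104) = √7800
λ = 0.8·c/f = 0.65 m, so l = λ/4 = 0.163 m

Z_qwt ≈ 88.3 Ω; length ≈ 16.3 cm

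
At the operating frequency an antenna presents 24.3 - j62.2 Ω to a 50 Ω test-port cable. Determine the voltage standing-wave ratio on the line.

Γ = (Z_L − Z_0)/(Z_L + Z_0) = (-25.7 − j62.2)/(74.3 − j62.2)
|Γ| = 67.3/96.9 = 0.695
VSWR = (1 + |Γ|)/(1 − |Γ|) = 1.69/0.305

VSWR ≈ 5.55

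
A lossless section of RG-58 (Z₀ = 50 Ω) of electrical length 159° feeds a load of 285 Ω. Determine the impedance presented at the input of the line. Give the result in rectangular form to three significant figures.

tan(βl) = tan(159°) = -0.384
Z_in = Z_0·(Z_L + jZ_0·tanβl)/(Z_0 + jZ_L·tanβl)
     = 50·(285 − j19.2)/(50 − j109)

Z_in ≈ 56.5 + j104 Ω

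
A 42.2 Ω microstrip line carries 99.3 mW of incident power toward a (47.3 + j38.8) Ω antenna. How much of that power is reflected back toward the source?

P_reflected ≈ 16 mW

|Γ| = |(5.1 + j38.8)/(89.5 + j38.8)| = 0.401
|Γ|² = 0.161
P_refl = |Γ|²·P_inc = 16 mW, P_del = (1 − |Γ|²)·P_inc = 83.3 mW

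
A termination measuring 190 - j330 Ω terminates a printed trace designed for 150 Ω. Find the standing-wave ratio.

VSWR ≈ 5.7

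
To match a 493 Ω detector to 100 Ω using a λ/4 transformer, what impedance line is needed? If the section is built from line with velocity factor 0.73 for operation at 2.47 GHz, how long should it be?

Z_qwt ≈ 222 Ω; length ≈ 2.22 cm

Z_qwt = √(Z_0·R_L) = √(100 × 493) = √49300
λ = 0.73·c/f = 0.0887 m, so l = λ/4 = 0.0222 m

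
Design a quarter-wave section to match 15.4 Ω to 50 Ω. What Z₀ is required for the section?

Z_qwt = √(Z_0·R_L) = √(50 × 15.4) = √770

Z_qwt ≈ 27.7 Ω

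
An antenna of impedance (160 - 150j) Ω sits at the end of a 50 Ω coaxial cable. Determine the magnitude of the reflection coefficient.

Γ = (Z_L − Z_0)/(Z_L + Z_0) = (110 − j150)/(210 − j150)
|Γ| = 186/258

|Γ| ≈ 0.721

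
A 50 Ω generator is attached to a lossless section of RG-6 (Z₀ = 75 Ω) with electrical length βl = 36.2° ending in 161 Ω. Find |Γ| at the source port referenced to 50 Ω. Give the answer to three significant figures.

tan(βl) = 0.732
Z_in = Z_0·(Z_L + jZ_0·tanβl)/(Z_0 + jZ_L·tanβl) = 71.3 − j57.1 Ω
Γ_s = (Z_in − Z_s)/(Z_in + Z_s) = (21.3 − j57.1)/(121 − j57.1), |Γ_s| = 0.455

|Γ| ≈ 0.455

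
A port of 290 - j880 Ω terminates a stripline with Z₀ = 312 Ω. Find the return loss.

Γ = (-22 − j880)/(602 − j880), |Γ| = 0.826
RL = −20·log₁₀|Γ| = −20·log₁₀(0.826)

RL ≈ 1.66 dB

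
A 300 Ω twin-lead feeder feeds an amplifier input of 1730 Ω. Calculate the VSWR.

VSWR ≈ 5.77

For a purely resistive load, VSWR = R_L/Z_0 or Z_0/R_L (whichever > 1) = 1730/300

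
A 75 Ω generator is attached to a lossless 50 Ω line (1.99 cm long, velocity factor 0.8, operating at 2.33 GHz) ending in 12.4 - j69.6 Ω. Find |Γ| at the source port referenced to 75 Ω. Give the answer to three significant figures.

|Γ| ≈ 0.891

λ = v/f = 0.8·c / 2.33 GHz = 0.103 m
βl = 2π·l/λ = 2π × 0.193 = 69.6°
tan(βl) = 2.68
Z_in = Z_0·(Z_L + jZ_0·tanβl)/(Z_0 + jZ_L·tanβl) = 4.45 + j13 Ω
Γ_s = (Z_in − Z_s)/(Z_in + Z_s) = (-70.6 + j13)/(79.4 + j13), |Γ_s| = 0.891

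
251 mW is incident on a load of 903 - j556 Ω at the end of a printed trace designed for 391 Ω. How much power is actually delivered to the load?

|Γ| = |(512 − j556)/(1294 − j556)| = 0.537
|Γ|² = 0.288
P_refl = |Γ|²·P_inc = 72.3 mW, P_del = (1 − |Γ|²)·P_inc = 179 mW

P_delivered ≈ 179 mW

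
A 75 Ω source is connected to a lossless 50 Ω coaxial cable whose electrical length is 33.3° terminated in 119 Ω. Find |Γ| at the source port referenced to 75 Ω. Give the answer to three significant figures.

|Γ| ≈ 0.388

tan(βl) = 0.657
Z_in = Z_0·(Z_L + jZ_0·tanβl)/(Z_0 + jZ_L·tanβl) = 49.5 − j44.5 Ω
Γ_s = (Z_in − Z_s)/(Z_in + Z_s) = (-25.5 − j44.5)/(124 − j44.5), |Γ_s| = 0.388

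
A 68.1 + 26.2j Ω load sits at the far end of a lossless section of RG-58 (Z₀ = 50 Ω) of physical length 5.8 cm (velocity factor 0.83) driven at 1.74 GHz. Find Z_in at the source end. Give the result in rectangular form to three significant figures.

λ = v/f = 0.83·c / 1.74 GHz = 0.143 m
βl = 2π·l/λ = 2π × 0.405 = 146°
tan(βl) = tan(146°) = -0.677
Z_in = Z_0·(Z_L + jZ_0·tanβl)/(Z_0 + jZ_L·tanβl)
     = 50·(68.1 − j7.64)/(67.7 − j46.1)

Z_in ≈ 37 + j19.5 Ω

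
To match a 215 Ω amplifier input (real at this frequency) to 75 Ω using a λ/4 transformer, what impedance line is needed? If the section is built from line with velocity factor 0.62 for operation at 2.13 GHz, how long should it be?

Z_qwt = √(Z_0·R_L) = √(75 × 215) = √16120
λ = 0.62·c/f = 0.0873 m, so l = λ/4 = 0.0218 m

Z_qwt ≈ 127 Ω; length ≈ 2.18 cm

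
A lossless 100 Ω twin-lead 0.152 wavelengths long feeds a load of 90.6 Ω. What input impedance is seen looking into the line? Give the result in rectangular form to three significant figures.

Z_in ≈ 103 + j9.59 Ω

βl = 2π × 0.152 = 54.7°
tan(βl) = tan(54.7°) = 1.41
Z_in = Z_0·(Z_L + jZ_0·tanβl)/(Z_0 + jZ_L·tanβl)
     = 100·(90.6 + j141)/(100 + j128)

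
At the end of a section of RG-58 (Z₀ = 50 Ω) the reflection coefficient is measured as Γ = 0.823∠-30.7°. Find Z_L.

Z_L ≈ 61.6 − j160 Ω

Z_L = Z_0·(1 + Γ)/(1 − Γ) = 50·(1.71 − j0.42)/(0.292 + j0.42)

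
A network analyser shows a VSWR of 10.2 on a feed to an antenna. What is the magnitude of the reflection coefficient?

|Γ| ≈ 0.821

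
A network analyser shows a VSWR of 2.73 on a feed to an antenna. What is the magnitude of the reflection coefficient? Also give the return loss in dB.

|Γ| ≈ 0.464; return loss ≈ 6.67 dB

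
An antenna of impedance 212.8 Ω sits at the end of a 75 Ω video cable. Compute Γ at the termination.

Γ = (Z_L − Z_0)/(Z_L + Z_0) = (212.8 − 75)/(212.8 + 75) = 137.8/287.8

Γ = 0.479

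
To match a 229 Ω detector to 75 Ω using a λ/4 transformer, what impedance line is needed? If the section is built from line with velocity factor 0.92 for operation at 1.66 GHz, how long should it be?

Z_qwt ≈ 131 Ω; length ≈ 4.16 cm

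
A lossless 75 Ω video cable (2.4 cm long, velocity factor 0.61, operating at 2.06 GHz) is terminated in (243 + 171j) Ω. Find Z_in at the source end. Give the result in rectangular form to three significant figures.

λ = v/f = 0.61·c / 2.06 GHz = 0.0888 m
βl = 2π·l/λ = 2π × 0.27 = 97.3°
tan(βl) = tan(97.3°) = -7.85
Z_in = Z_0·(Z_L + jZ_0·tanβl)/(Z_0 + jZ_L·tanβl)
     = 75·(243 − j418)/(1420 − j1910)

Z_in ≈ 15.2 − j1.71 Ω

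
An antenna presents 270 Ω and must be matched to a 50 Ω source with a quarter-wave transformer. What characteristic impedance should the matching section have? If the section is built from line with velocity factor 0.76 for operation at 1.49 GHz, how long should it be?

Z_qwt ≈ 116 Ω; length ≈ 3.83 cm

Z_qwt = √(Z_0·R_L) = √(50 × 270) = √13500
λ = 0.76·c/f = 0.153 m, so l = λ/4 = 0.0383 m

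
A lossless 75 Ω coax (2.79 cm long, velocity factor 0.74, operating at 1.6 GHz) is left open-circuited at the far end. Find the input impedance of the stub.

Z_in ≈ −j23.8 Ω

λ = v/f = 0.74·c / 1.6 GHz = 0.139 m
βl = 2π·l/λ = 2π × 0.201 = 72.4°
tan(βl) = 3.15
For an open-circuited stub, Z_in = −jZ_0·cot(βl) = −jZ_0/tan(βl)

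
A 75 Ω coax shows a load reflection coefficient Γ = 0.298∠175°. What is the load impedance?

Z_L ≈ 40.6 + j2.32 Ω

Z_L = Z_0·(1 + Γ)/(1 − Γ) = 75·(0.703 + j0.026)/(1.3 − j0.026)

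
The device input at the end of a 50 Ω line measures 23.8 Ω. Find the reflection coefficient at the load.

Γ = -0.355

Γ = (Z_L − Z_0)/(Z_L + Z_0) = (23.8 − 50)/(23.8 + 50) = -26.2/73.8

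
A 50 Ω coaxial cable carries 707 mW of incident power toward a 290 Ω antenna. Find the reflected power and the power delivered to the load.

Γ = (290 − 50)/(290 + 50) = 0.706
|Γ|² = 0.498
P_refl = |Γ|²·P_inc = 352 mW, P_del = (1 − |Γ|²)·P_inc = 355 mW

P_reflected ≈ 352 mW; P_delivered ≈ 355 mW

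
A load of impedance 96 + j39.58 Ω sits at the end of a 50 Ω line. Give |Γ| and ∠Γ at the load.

Γ ≈ 0.401 ∠ 25.5°

Γ = (Z_L − Z_0)/(Z_L + Z_0) = (46 + j39.58)/(146 + j39.58)
|Γ| = 60.7/151 = 0.401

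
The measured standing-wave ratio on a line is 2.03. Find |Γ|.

|Γ| = (S − 1)/(S + 1) = (2.03 − 1)/(2.03 + 1) = 1.03/3.03

|Γ| ≈ 0.34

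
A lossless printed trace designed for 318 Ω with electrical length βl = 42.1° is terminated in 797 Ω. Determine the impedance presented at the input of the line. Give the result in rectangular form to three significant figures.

Z_in ≈ 236 − j248 Ω

tan(βl) = tan(42.1°) = 0.904
Z_in = Z_0·(Z_L + jZ_0·tanβl)/(Z_0 + jZ_L·tanβl)
     = 318·(797 + j287)/(318 + j720)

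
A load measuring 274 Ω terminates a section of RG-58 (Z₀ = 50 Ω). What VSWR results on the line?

VSWR ≈ 5.48

Γ = (274 − 50)/(274 + 50) = 0.691
VSWR = (1 + 0.691)/(1 − 0.691)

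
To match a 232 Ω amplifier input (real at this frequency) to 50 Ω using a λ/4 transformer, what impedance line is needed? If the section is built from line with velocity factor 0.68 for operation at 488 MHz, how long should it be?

Z_qwt = √(Z_0·R_L) = √(50 × 232) = √11600
λ = 0.68·c/f = 0.418 m, so l = λ/4 = 0.105 m

Z_qwt ≈ 108 Ω; length ≈ 10.5 cm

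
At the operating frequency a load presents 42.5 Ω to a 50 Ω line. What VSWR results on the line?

For a purely resistive load, VSWR = R_L/Z_0 or Z_0/R_L (whichever > 1) = 50/42.5

VSWR ≈ 1.18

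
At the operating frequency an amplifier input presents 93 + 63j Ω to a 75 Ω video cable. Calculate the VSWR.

Γ = (Z_L − Z_0)/(Z_L + Z_0) = (18 + j63)/(168 + j63)
|Γ| = 65.5/179 = 0.365
VSWR = (1 + |Γ|)/(1 − |Γ|) = 1.37/0.635

VSWR ≈ 2.15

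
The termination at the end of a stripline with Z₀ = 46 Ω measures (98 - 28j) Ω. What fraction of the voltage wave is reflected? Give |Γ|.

|Γ| ≈ 0.403

Γ = (Z_L − Z_0)/(Z_L + Z_0) = (52 − j28)/(144 − j28)
|Γ| = 59.1/147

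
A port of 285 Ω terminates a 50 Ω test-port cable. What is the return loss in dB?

RL ≈ 3.08 dB

Γ = (285 − 50)/(285 + 50) = 0.701
RL = −20·log₁₀|Γ| = −20·log₁₀(0.701)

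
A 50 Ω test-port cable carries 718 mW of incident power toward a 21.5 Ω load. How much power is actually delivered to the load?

P_delivered ≈ 604 mW

Γ = (21.5 − 50)/(21.5 + 50) = -0.399
|Γ|² = 0.159
P_refl = |Γ|²·P_inc = 114 mW, P_del = (1 − |Γ|²)·P_inc = 604 mW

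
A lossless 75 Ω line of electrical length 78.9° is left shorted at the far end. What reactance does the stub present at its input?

tan(βl) = 5.1
For a shorted stub, Z_in = jZ_0·tan(βl)

X_in ≈ 382 Ω (inductive)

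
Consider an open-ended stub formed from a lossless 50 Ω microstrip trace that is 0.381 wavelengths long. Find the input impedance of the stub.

βl = 2π × 0.381 = 137°
tan(βl) = -0.927
For an open-ended stub, Z_in = −jZ_0·cot(βl) = −jZ_0/tan(βl)

Z_in ≈ +j53.9 Ω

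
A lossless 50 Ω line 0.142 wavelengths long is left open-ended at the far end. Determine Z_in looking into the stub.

βl = 2π × 0.142 = 51.1°
tan(βl) = 1.24
For an open-ended stub, Z_in = −jZ_0·cot(βl) = −jZ_0/tan(βl)

Z_in ≈ −j40.3 Ω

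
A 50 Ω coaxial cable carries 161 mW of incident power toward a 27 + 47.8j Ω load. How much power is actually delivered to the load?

|Γ| = |(-23 + j47.8)/(77 + j47.8)| = 0.585
|Γ|² = 0.343
P_refl = |Γ|²·P_inc = 55.2 mW, P_del = (1 − |Γ|²)·P_inc = 106 mW

P_delivered ≈ 106 mW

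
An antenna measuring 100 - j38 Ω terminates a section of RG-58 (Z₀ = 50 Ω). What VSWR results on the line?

VSWR ≈ 2.37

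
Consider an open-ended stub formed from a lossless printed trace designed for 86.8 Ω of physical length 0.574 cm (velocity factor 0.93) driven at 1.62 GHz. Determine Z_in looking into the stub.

Z_in ≈ −j408 Ω

λ = v/f = 0.93·c / 1.62 GHz = 0.172 m
βl = 2π·l/λ = 2π × 0.0333 = 12°
tan(βl) = 0.213
For an open-ended stub, Z_in = −jZ_0·cot(βl) = −jZ_0/tan(βl)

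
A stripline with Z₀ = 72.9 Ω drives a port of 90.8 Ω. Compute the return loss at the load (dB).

RL ≈ 19.2 dB

Γ = (90.8 − 72.9)/(90.8 + 72.9) = 0.109
RL = −20·log₁₀|Γ| = −20·log₁₀(0.109)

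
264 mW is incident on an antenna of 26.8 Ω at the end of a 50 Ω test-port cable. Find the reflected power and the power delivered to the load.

P_reflected ≈ 24.1 mW; P_delivered ≈ 240 mW

Γ = (26.8 − 50)/(26.8 + 50) = -0.302
|Γ|² = 0.0913
P_refl = |Γ|²·P_inc = 24.1 mW, P_del = (1 − |Γ|²)·P_inc = 240 mW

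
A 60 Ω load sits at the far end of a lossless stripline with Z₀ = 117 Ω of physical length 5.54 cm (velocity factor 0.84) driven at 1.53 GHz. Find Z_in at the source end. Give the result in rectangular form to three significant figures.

λ = v/f = 0.84·c / 1.53 GHz = 0.165 m
βl = 2π·l/λ = 2π × 0.336 = 121°
tan(βl) = tan(121°) = -1.66
Z_in = Z_0·(Z_L + jZ_0·tanβl)/(Z_0 + jZ_L·tanβl)
     = 117·(60 − j194)/(117 − j99.5)

Z_in ≈ 131 − j83 Ω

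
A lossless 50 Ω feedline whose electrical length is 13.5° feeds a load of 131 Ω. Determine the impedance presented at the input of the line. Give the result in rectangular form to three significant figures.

Z_in ≈ 99.3 − j50.4 Ω

tan(βl) = tan(13.5°) = 0.24
Z_in = Z_0·(Z_L + jZ_0·tanβl)/(Z_0 + jZ_L·tanβl)
     = 50·(131 + j12)/(50 + j31.5)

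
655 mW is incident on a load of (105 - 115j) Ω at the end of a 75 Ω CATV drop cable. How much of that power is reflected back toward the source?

P_reflected ≈ 203 mW

|Γ| = |(30 − j115)/(180 − j115)| = 0.556
|Γ|² = 0.31
P_refl = |Γ|²·P_inc = 203 mW, P_del = (1 − |Γ|²)·P_inc = 452 mW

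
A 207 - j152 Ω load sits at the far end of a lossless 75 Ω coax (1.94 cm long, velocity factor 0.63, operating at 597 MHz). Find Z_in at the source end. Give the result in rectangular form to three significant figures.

λ = v/f = 0.63·c / 597 MHz = 0.317 m
βl = 2π·l/λ = 2π × 0.0613 = 22.1°
tan(βl) = tan(22.1°) = 0.405
Z_in = Z_0·(Z_L + jZ_0·tanβl)/(Z_0 + jZ_L·tanβl)
     = 75·(207 − j122)/(137 + j83.9)

Z_in ≈ 52.8 − j99.2 Ω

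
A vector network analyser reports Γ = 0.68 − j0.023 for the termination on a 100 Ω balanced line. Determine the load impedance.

Z_L ≈ 522 − j44.7 Ω

Z_L = Z_0·(1 + Γ)/(1 − Γ) = 100·(1.68 − j0.023)/(0.32 + j0.023)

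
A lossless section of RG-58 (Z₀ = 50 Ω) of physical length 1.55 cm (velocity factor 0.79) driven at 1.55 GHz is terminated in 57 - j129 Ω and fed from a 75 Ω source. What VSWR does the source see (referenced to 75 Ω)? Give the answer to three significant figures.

λ = v/f = 0.79·c / 1.55 GHz = 0.153 m
βl = 2π·l/λ = 2π × 0.101 = 36.5°
tan(βl) = 0.74
Z_in = Z_0·(Z_L + jZ_0·tanβl)/(Z_0 + jZ_L·tanβl) = 9.62 − j34.4 Ω
Γ_s = (Z_in − Z_s)/(Z_in + Z_s) = (-65.4 − j34.4)/(84.6 − j34.4), |Γ_s| = 0.809
VSWR = (1 + |Γ_s|)/(1 − |Γ_s|)

VSWR ≈ 9.46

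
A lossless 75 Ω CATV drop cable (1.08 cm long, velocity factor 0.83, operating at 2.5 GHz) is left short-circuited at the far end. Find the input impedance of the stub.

Z_in ≈ +j60.8 Ω

λ = v/f = 0.83·c / 2.5 GHz = 0.0996 m
βl = 2π·l/λ = 2π × 0.108 = 39°
tan(βl) = 0.811
For a short-circuited stub, Z_in = jZ_0·tan(βl)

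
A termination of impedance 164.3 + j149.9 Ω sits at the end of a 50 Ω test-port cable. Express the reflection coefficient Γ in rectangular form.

Γ = (Z_L − Z_0)/(Z_L + Z_0) = (114.3 + j149.9)/(214.3 + j149.9)

Γ ≈ 0.687 + j0.219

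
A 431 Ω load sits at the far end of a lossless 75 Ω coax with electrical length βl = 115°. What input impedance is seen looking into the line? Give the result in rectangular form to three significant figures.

Z_in ≈ 15.8 + j33.7 Ω

tan(βl) = tan(115°) = -2.14
Z_in = Z_0·(Z_L + jZ_0·tanβl)/(Z_0 + jZ_L·tanβl)
     = 75·(431 − j161)/(75 − j924)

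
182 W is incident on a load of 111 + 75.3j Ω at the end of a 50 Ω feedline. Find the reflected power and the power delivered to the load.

P_reflected ≈ 54.1 W; P_delivered ≈ 128 W

|Γ| = |(61 + j75.3)/(161 + j75.3)| = 0.545
|Γ|² = 0.297
P_refl = |Γ|²·P_inc = 54.1 W, P_del = (1 − |Γ|²)·P_inc = 128 W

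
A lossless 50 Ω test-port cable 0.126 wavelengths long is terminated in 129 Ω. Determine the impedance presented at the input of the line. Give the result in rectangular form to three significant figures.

Z_in ≈ 33.4 − j36.6 Ω

βl = 2π × 0.126 = 45.4°
tan(βl) = tan(45.4°) = 1.01
Z_in = Z_0·(Z_L + jZ_0·tanβl)/(Z_0 + jZ_L·tanβl)
     = 50·(129 + j50.6)/(50 + j131)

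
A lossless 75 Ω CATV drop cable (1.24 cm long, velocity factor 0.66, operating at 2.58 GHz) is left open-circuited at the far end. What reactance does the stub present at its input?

λ = v/f = 0.66·c / 2.58 GHz = 0.0767 m
βl = 2π·l/λ = 2π × 0.162 = 58.2°
tan(βl) = 1.61
For an open-circuited stub, Z_in = −jZ_0·cot(βl) = −jZ_0/tan(βl)

X_in ≈ -46.6 Ω (capacitive)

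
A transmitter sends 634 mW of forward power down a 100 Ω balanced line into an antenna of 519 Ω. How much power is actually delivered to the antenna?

P_delivered ≈ 344 mW

Γ = (519 − 100)/(519 + 100) = 0.677
|Γ|² = 0.458
P_refl = |Γ|²·P_inc = 290 mW, P_del = (1 − |Γ|²)·P_inc = 344 mW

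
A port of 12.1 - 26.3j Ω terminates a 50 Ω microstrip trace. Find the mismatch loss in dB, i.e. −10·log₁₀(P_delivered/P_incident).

mismatch loss ≈ 2.74 dB

Γ = (-37.9 − j26.3)/(62.1 − j26.3), |Γ| = 0.684
|Γ|² = 0.468, so P_del/P_inc = 1 − |Γ|² = 0.532
ML = −10·log₁₀(1 − |Γ|²)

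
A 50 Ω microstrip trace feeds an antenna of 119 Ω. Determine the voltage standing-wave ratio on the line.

For a purely resistive load, VSWR = R_L/Z_0 or Z_0/R_L (whichever > 1) = 119/50

VSWR ≈ 2.38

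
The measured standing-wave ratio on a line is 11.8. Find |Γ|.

|Γ| ≈ 0.844

|Γ| = (S − 1)/(S + 1) = (11.8 − 1)/(11.8 + 1) = 10.8/12.8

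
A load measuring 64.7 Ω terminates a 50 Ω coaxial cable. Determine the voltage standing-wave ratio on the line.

VSWR ≈ 1.29

Γ = (64.7 − 50)/(64.7 + 50) = 0.128
VSWR = (1 + 0.128)/(1 − 0.128)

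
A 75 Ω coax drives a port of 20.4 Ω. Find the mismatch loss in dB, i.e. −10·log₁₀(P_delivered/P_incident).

Γ = (20.4 − 75)/(20.4 + 75) = -0.572
|Γ|² = 0.328, so P_del/P_inc = 1 − |Γ|² = 0.672
ML = −10·log₁₀(1 − |Γ|²)

mismatch loss ≈ 1.72 dB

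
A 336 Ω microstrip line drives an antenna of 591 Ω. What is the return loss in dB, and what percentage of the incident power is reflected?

RL ≈ 11.2 dB; 7.57% of incident power reflected

Γ = (591 − 336)/(591 + 336) = 0.275
RL = −20·log₁₀(0.275) = 11.2 dB
P_refl/P_inc = |Γ|² = 0.0757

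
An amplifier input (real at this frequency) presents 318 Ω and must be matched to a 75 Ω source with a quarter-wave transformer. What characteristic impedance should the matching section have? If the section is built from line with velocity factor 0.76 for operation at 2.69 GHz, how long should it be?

Z_qwt ≈ 154 Ω; length ≈ 2.12 cm

Z_qwt = √(Z_0·R_L) = √(75 × 318) = √23850
λ = 0.76·c/f = 0.0848 m, so l = λ/4 = 0.0212 m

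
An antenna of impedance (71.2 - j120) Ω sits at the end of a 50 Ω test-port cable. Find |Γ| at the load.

Γ = (Z_L − Z_0)/(Z_L + Z_0) = (21.2 − j120)/(121.2 − j120)
|Γ| = 122/171

|Γ| ≈ 0.714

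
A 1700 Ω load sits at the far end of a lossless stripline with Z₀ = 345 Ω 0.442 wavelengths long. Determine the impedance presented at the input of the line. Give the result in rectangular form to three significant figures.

βl = 2π × 0.442 = 159°
tan(βl) = tan(159°) = -0.381
Z_in = Z_0·(Z_L + jZ_0·tanβl)/(Z_0 + jZ_L·tanβl)
     = 345·(1700 − j132)/(345 − j648)

Z_in ≈ 430 + j676 Ω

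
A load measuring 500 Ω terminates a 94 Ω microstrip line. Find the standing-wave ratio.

VSWR ≈ 5.32

Γ = (500 − 94)/(500 + 94) = 0.684
VSWR = (1 + 0.684)/(1 − 0.684)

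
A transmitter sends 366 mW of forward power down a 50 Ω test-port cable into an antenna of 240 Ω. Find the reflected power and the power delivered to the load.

P_reflected ≈ 157 mW; P_delivered ≈ 209 mW

Γ = (240 − 50)/(240 + 50) = 0.655
|Γ|² = 0.429
P_refl = |Γ|²·P_inc = 157 mW, P_del = (1 − |Γ|²)·P_inc = 209 mW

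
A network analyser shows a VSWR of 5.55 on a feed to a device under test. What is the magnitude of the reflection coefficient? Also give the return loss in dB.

|Γ| ≈ 0.695; return loss ≈ 3.16 dB

|Γ| = (S − 1)/(S + 1) = (5.55 − 1)/(5.55 + 1) = 4.55/6.55
RL = −20·log₁₀|Γ| = −20·log₁₀(0.695)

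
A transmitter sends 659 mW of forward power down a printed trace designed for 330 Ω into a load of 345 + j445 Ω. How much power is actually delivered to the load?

|Γ| = |(15 + j445)/(675 + j445)| = 0.551
|Γ|² = 0.303
P_refl = |Γ|²·P_inc = 200 mW, P_del = (1 − |Γ|²)·P_inc = 459 mW

P_delivered ≈ 459 mW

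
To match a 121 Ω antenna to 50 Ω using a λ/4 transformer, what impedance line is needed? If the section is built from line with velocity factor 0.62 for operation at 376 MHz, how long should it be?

Z_qwt = √(Z_0·R_L) = √(50 × 121) = √6050
λ = 0.62·c/f = 0.495 m, so l = λ/4 = 0.124 m

Z_qwt ≈ 77.8 Ω; length ≈ 12.4 cm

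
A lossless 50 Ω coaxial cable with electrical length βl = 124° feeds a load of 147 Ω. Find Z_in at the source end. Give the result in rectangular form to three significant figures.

tan(βl) = tan(124°) = -1.48
Z_in = Z_0·(Z_L + jZ_0·tanβl)/(Z_0 + jZ_L·tanβl)
     = 50·(147 − j74.1)/(50 − j218)

Z_in ≈ 23.5 + j28.3 Ω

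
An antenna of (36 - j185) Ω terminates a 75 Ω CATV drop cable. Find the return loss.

Γ = (-39 − j185)/(111 − j185), |Γ| = 0.876
RL = −20·log₁₀|Γ| = −20·log₁₀(0.876)

RL ≈ 1.15 dB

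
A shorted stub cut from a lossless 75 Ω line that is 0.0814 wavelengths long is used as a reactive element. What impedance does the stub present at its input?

Z_in ≈ +j42.1 Ω

βl = 2π × 0.0814 = 29.3°
tan(βl) = 0.561
For a shorted stub, Z_in = jZ_0·tan(βl)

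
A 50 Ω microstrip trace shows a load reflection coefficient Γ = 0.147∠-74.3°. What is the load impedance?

Z_L ≈ 51.9 − j15 Ω

Z_L = Z_0·(1 + Γ)/(1 − Γ) = 50·(1.04 − j0.142)/(0.96 + j0.142)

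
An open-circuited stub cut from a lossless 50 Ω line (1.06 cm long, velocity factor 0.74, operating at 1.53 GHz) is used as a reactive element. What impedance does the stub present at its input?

Z_in ≈ −j101 Ω

λ = v/f = 0.74·c / 1.53 GHz = 0.145 m
βl = 2π·l/λ = 2π × 0.0731 = 26.3°
tan(βl) = 0.494
For an open-circuited stub, Z_in = −jZ_0·cot(βl) = −jZ_0/tan(βl)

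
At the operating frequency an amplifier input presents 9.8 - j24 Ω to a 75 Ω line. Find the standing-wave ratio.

Γ = (Z_L − Z_0)/(Z_L + Z_0) = (-65.2 − j24)/(84.8 − j24)
|Γ| = 69.5/88.1 = 0.788
VSWR = (1 + |Γ|)/(1 − |Γ|) = 1.79/0.212

VSWR ≈ 8.45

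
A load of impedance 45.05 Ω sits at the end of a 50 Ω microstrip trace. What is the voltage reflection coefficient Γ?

Γ = -0.0521

Γ = (Z_L − Z_0)/(Z_L + Z_0) = (45.05 − 50)/(45.05 + 50) = -4.95/95.05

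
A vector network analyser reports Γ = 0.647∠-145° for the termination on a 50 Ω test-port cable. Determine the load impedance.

Z_L ≈ 11.7 − j15 Ω

Z_L = Z_0·(1 + Γ)/(1 − Γ) = 50·(0.47 − j0.371)/(1.53 + j0.371)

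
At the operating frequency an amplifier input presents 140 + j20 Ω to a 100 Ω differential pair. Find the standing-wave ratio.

VSWR ≈ 1.46

Γ = (Z_L − Z_0)/(Z_L + Z_0) = (40 + j20)/(240 + j20)
|Γ| = 44.7/241 = 0.186
VSWR = (1 + |Γ|)/(1 − |Γ|) = 1.19/0.814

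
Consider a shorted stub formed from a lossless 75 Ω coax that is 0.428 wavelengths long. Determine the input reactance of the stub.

X_in ≈ -36.5 Ω (capacitive)

βl = 2π × 0.428 = 154°
tan(βl) = -0.486
For a shorted stub, Z_in = jZ_0·tan(βl)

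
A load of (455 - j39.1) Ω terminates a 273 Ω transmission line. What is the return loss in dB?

RL ≈ 11.9 dB

Γ = (182 − j39.1)/(728 − j39.1), |Γ| = 0.255
RL = −20·log₁₀|Γ| = −20·log₁₀(0.255)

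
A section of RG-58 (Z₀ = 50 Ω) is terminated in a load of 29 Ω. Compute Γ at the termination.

Γ = -0.266

Γ = (Z_L − Z_0)/(Z_L + Z_0) = (29 − 50)/(29 + 50) = -21/79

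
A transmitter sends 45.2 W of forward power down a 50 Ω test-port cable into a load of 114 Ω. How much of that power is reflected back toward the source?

Γ = (114 − 50)/(114 + 50) = 0.39
|Γ|² = 0.152
P_refl = |Γ|²·P_inc = 6.88 W, P_del = (1 − |Γ|²)·P_inc = 38.3 W

P_reflected ≈ 6.88 W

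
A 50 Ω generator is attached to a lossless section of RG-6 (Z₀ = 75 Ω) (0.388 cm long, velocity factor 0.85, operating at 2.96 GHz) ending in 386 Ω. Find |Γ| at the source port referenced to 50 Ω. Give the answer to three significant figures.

|Γ| ≈ 0.762

λ = v/f = 0.85·c / 2.96 GHz = 0.0861 m
βl = 2π·l/λ = 2π × 0.045 = 16.2°
tan(βl) = 0.291
Z_in = Z_0·(Z_L + jZ_0·tanβl)/(Z_0 + jZ_L·tanβl) = 129 − j172 Ω
Γ_s = (Z_in − Z_s)/(Z_in + Z_s) = (79.2 − j172)/(179 − j172), |Γ_s| = 0.762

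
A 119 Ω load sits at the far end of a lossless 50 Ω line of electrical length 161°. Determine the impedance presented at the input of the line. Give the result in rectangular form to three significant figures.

tan(βl) = tan(161°) = -0.344
Z_in = Z_0·(Z_L + jZ_0·tanβl)/(Z_0 + jZ_L·tanβl)
     = 50·(119 − j17.2)/(50 − j41)

Z_in ≈ 79.6 + j48 Ω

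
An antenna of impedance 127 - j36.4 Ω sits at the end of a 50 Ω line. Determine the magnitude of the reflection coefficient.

Γ = (Z_L − Z_0)/(Z_L + Z_0) = (77 − j36.4)/(177 − j36.4)
|Γ| = 85.2/181

|Γ| ≈ 0.471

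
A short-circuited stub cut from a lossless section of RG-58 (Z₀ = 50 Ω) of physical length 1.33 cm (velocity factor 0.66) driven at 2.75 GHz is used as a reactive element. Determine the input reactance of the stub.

X_in ≈ 115 Ω (inductive)

λ = v/f = 0.66·c / 2.75 GHz = 0.072 m
βl = 2π·l/λ = 2π × 0.185 = 66.5°
tan(βl) = 2.3
For a short-circuited stub, Z_in = jZ_0·tan(βl)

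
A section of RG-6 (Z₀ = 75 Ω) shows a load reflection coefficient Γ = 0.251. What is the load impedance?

Z_L = Z_0·(1 + Γ)/(1 − Γ) = 75·(1.25)/(0.749)

Z_L ≈ 125 Ω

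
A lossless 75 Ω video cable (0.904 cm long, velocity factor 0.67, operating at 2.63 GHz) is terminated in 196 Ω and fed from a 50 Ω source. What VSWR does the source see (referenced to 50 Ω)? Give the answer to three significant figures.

λ = v/f = 0.67·c / 2.63 GHz = 0.0764 m
βl = 2π·l/λ = 2π × 0.118 = 42.6°
tan(βl) = 0.919
Z_in = Z_0·(Z_L + jZ_0·tanβl)/(Z_0 + jZ_L·tanβl) = 53.4 − j59.4 Ω
Γ_s = (Z_in − Z_s)/(Z_in + Z_s) = (3.42 − j59.4)/(103 − j59.4), |Γ_s| = 0.499
VSWR = (1 + |Γ_s|)/(1 − |Γ_s|)

VSWR ≈ 2.99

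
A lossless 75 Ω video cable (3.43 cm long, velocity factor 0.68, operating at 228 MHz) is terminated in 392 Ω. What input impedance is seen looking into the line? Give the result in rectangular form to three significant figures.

Z_in ≈ 157 − j183 Ω

λ = v/f = 0.68·c / 228 MHz = 0.895 m
βl = 2π·l/λ = 2π × 0.0383 = 13.8°
tan(βl) = tan(13.8°) = 0.246
Z_in = Z_0·(Z_L + jZ_0·tanβl)/(Z_0 + jZ_L·tanβl)
     = 75·(392 + j18.4)/(75 + j96.3)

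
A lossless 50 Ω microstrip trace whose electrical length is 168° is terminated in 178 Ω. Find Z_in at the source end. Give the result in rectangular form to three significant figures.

Z_in ≈ 118 + j78.9 Ω

tan(βl) = tan(168°) = -0.213
Z_in = Z_0·(Z_L + jZ_0·tanβl)/(Z_0 + jZ_L·tanβl)
     = 50·(178 − j10.6)/(50 − j37.8)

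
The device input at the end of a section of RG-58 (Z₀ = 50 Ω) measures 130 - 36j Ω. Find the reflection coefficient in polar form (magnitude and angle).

Γ = (Z_L − Z_0)/(Z_L + Z_0) = (80 − j36)/(180 − j36)
|Γ| = 87.7/184 = 0.478

Γ ≈ 0.478 ∠ -12.9°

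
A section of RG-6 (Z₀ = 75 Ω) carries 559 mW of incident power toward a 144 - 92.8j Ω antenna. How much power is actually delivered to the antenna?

|Γ| = |(69 − j92.8)/(219 − j92.8)| = 0.486
|Γ|² = 0.236
P_refl = |Γ|²·P_inc = 132 mW, P_del = (1 − |Γ|²)·P_inc = 427 mW

P_delivered ≈ 427 mW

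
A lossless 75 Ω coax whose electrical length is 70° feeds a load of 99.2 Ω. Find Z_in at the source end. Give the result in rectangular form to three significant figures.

tan(βl) = tan(70°) = 2.75
Z_in = Z_0·(Z_L + jZ_0·tanβl)/(Z_0 + jZ_L·tanβl)
     = 75·(99.2 + j206)/(75 + j273)

Z_in ≈ 59.7 − j10.9 Ω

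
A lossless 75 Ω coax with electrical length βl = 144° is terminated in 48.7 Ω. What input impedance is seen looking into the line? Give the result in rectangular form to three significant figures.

Z_in ≈ 60.9 − j25.8 Ω

tan(βl) = tan(144°) = -0.727
Z_in = Z_0·(Z_L + jZ_0·tanβl)/(Z_0 + jZ_L·tanβl)
     = 75·(48.7 − j54.5)/(75 − j35.4)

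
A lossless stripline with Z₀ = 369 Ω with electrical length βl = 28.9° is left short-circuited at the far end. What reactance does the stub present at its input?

tan(βl) = 0.552
For a short-circuited stub, Z_in = jZ_0·tan(βl)

X_in ≈ 204 Ω (inductive)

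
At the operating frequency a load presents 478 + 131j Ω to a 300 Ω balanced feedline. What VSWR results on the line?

Γ = (Z_L − Z_0)/(Z_L + Z_0) = (178 + j131)/(778 + j131)
|Γ| = 221/789 = 0.28
VSWR = (1 + |Γ|)/(1 − |Γ|) = 1.28/0.72

VSWR ≈ 1.78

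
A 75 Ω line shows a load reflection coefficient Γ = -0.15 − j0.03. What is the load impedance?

Z_L = Z_0·(1 + Γ)/(1 − Γ) = 75·(0.85 − j0.03)/(1.15 + j0.03)

Z_L ≈ 55.3 − j3.4 Ω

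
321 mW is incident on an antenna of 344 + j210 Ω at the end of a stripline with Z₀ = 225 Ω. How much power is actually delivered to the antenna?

P_delivered ≈ 270 mW

|Γ| = |(119 + j210)/(569 + j210)| = 0.398
|Γ|² = 0.158
P_refl = |Γ|²·P_inc = 50.8 mW, P_del = (1 − |Γ|²)·P_inc = 270 mW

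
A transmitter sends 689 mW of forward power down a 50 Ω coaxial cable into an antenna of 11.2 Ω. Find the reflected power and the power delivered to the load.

P_reflected ≈ 277 mW; P_delivered ≈ 412 mW

Γ = (11.2 − 50)/(11.2 + 50) = -0.634
|Γ|² = 0.402
P_refl = |Γ|²·P_inc = 277 mW, P_del = (1 − |Γ|²)·P_inc = 412 mW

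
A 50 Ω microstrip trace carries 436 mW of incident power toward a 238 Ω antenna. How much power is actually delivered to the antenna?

P_delivered ≈ 250 mW

Γ = (238 − 50)/(238 + 50) = 0.653
|Γ|² = 0.426
P_refl = |Γ|²·P_inc = 186 mW, P_del = (1 − |Γ|²)·P_inc = 250 mW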